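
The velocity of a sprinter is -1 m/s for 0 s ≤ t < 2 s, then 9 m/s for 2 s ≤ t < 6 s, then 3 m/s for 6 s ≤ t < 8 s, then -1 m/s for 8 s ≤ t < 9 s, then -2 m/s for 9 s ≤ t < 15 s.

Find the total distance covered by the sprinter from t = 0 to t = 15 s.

Distance (not displacement) is the total path length: add the absolute areas under v-t.
0–2 s: |-1| × 2 = 2 m
2–6 s: |9| × 4 = 36 m
6–8 s: |3| × 2 = 6 m
8–9 s: |-1| × 1 = 1 m
9–15 s: |-2| × 6 = 12 m
Total distance = 57 m

57 m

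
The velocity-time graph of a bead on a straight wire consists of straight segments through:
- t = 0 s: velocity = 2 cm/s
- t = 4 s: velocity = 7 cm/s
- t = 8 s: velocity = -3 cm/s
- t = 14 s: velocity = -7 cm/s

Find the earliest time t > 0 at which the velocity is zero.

t = 6.8 s

v changes sign on 4–8 s (from 7 to -3); the graph is linear there, so v = 0 at t = 4 + (-7)·(8 − 4)/(-3 − 7) = 6.8 s.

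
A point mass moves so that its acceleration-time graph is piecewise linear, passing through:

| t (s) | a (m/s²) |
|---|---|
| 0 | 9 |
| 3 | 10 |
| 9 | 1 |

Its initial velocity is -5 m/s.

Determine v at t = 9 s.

Δv equals the area under the a-t graph; then v = v₀ + Δv.
0–3 s: ½(9 + 10)(3) = 28.5 m/s
3–9 s: ½(10 + 1)(6) = 33 m/s
Δv = 61.5 m/s, so v(9) = -5 + (61.5) = 56.5 m/s.

56.5 m/s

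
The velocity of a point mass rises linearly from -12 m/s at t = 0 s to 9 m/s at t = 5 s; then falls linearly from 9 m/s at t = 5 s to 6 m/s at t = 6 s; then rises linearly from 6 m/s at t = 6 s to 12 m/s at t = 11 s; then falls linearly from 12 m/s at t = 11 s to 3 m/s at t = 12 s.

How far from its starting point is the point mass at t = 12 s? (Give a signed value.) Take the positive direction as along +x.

52.5 m

Displacement is the signed area under the v-t curve.
0–5 s: ½(-12 + 9)(5) = -7.5 m
5–6 s: ½(9 + 6)(1) = 7.5 m
6–11 s: ½(6 + 12)(5) = 45 m
11–12 s: ½(12 + 3)(1) = 7.5 m
Net displacement = 52.5 m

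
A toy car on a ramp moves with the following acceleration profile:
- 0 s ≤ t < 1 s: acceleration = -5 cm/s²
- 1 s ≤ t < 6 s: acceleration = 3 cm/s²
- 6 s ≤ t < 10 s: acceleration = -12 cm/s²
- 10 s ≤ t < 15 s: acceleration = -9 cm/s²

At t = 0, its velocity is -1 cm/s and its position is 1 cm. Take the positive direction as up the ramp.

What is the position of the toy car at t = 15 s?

-362.5 cm

On each constant-a segment, Δv = aΔt and Δx = v₀Δt + ½aΔt²; chain segment to segment.
0–1 s: v starts -1 cm/s; Δx = -1·1 + ½·-5·1² = -3.5 cm; v ends -6 cm/s.
1–6 s: v starts -6 cm/s; Δx = -6·5 + ½·3·5² = 7.5 cm; v ends 9 cm/s.
6–10 s: v starts 9 cm/s; Δx = 9·4 + ½·-12·4² = -60 cm; v ends -39 cm/s.
10–15 s: v starts -39 cm/s; Δx = -39·5 + ½·-9·5² = -307.5 cm; v ends -84 cm/s.
x(15) = 1 + Σ Δx = -362.5 cm.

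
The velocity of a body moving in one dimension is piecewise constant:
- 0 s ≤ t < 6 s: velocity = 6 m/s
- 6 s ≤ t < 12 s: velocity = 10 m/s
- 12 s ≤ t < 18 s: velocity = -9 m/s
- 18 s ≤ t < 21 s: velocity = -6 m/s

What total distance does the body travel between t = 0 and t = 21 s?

Total distance travelled is ∫|v| dt — sum the magnitudes of each area piece.
0–6 s: |6| × 6 = 36 m
6–12 s: |10| × 6 = 60 m
12–18 s: |-9| × 6 = 54 m
18–21 s: |-6| × 3 = 18 m
Total distance = 168 m

168 m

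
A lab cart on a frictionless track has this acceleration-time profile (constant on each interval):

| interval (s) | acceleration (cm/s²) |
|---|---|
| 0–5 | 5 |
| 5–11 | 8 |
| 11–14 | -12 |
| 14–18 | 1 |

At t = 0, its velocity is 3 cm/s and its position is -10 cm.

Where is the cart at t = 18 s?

On each constant-a segment, Δv = aΔt and Δx = v₀Δt + ½aΔt²; chain segment to segment.
0–5 s: v starts 3 cm/s; Δx = 3·5 + ½·5·5² = 77.5 cm; v ends 28 cm/s.
5–11 s: v starts 28 cm/s; Δx = 28·6 + ½·8·6² = 312 cm; v ends 76 cm/s.
11–14 s: v starts 76 cm/s; Δx = 76·3 + ½·-12·3² = 174 cm; v ends 40 cm/s.
14–18 s: v starts 40 cm/s; Δx = 40·4 + ½·1·4² = 168 cm; v ends 44 cm/s.
x(18) = -10 + Σ Δx = 721.5 cm.

721.5 cm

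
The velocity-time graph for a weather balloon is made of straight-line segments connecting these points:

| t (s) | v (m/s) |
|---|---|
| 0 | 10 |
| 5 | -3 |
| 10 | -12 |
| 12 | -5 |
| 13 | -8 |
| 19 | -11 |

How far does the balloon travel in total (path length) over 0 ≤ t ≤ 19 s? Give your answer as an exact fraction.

Total distance travelled is ∫|v| dt — sum the magnitudes of each area piece.
0–5 s: v = 0 at t = 50/13 s; triangle areas 250/13 + 45/26 = 545/26 m
5–10 s: |½(-3 + -12)(5)| = 37.5 m
10–12 s: |½(-12 + -5)(2)| = 17 m
12–13 s: |½(-5 + -8)(1)| = 6.5 m
13–19 s: |½(-8 + -11)(6)| = 57 m
Total distance = 3613/26 m

3613/26 m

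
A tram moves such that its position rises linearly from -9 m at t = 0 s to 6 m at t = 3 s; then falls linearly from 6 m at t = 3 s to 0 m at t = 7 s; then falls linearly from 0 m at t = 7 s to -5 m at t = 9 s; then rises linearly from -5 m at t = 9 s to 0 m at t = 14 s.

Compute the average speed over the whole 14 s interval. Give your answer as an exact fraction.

31/14 m/s

Average speed = (total path length)/(elapsed time); on a piecewise-linear x-t graph the path length is Σ|Δx|.
0–3 s: |Δx| = |6 − -9| = 15 m
3–7 s: |Δx| = |0 − 6| = 6 m
7–9 s: |Δx| = |-5 − 0| = 5 m
9–14 s: |Δx| = |0 − -5| = 5 m
Total path = 31 m; average speed = 31/14 = 31/14 m/s.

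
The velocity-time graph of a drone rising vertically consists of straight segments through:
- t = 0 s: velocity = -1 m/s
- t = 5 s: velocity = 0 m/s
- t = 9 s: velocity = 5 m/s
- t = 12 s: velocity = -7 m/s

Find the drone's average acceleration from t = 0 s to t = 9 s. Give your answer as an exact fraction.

2/3 m/s²

Average acceleration = Δv/Δt = (5 − -1)/(9 − 0) = 2/3 m/s².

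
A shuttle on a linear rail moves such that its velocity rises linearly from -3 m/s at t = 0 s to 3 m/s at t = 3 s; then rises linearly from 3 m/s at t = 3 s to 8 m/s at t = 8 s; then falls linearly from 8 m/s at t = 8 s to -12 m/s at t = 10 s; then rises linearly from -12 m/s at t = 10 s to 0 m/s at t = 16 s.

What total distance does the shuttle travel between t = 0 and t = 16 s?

78.4 m

Total distance travelled is ∫|v| dt — sum the magnitudes of each area piece.
0–3 s: v = 0 at t = 1.5 s; triangle areas 2.25 + 2.25 = 4.5 m
3–8 s: |½(3 + 8)(5)| = 27.5 m
8–10 s: v = 0 at t = 8.8 s; triangle areas 3.2 + 7.2 = 10.4 m
10–16 s: |½(-12 + 0)(6)| = 36 m
Total distance = 78.4 m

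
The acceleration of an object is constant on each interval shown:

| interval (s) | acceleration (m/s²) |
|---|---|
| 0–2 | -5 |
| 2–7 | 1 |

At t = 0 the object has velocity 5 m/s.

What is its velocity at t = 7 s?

Δv equals the area under the a-t graph; then v = v₀ + Δv.
0–2 s: -5 × 2 = -10 m/s
2–7 s: 1 × 5 = 5 m/s
Δv = -5 m/s, so v(7) = 5 + (-5) = 0 m/s.

0 m/s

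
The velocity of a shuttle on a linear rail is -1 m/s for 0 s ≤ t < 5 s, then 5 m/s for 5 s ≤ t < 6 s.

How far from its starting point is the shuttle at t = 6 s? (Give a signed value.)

Net displacement equals the area under the velocity-time graph (areas below the axis count negative).
0–5 s: -1 × 5 = -5 m
5–6 s: 5 × 1 = 5 m
Net displacement = 0 m

0 m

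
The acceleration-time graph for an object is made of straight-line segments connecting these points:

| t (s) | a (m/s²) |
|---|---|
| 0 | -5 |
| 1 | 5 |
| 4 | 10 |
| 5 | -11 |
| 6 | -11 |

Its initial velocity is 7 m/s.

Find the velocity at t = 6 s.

Δv equals the area under the a-t graph; then v = v₀ + Δv.
0–1 s: ½(-5 + 5)(1) = 0 m/s
1–4 s: ½(5 + 10)(3) = 22.5 m/s
4–5 s: ½(10 + -11)(1) = -0.5 m/s
5–6 s: -11 × 1 = -11 m/s
Δv = 11 m/s, so v(6) = 7 + (11) = 18 m/s.

18 m/s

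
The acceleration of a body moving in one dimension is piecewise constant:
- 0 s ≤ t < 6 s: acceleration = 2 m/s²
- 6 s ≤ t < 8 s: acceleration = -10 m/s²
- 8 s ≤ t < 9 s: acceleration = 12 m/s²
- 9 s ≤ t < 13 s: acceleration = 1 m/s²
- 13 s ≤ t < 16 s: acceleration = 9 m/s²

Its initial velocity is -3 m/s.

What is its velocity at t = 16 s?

Δv equals the area under the a-t graph; then v = v₀ + Δv.
0–6 s: 2 × 6 = 12 m/s
6–8 s: -10 × 2 = -20 m/s
8–9 s: 12 × 1 = 12 m/s
9–13 s: 1 × 4 = 4 m/s
13–16 s: 9 × 3 = 27 m/s
Δv = 35 m/s, so v(16) = -3 + (35) = 32 m/s.

32 m/s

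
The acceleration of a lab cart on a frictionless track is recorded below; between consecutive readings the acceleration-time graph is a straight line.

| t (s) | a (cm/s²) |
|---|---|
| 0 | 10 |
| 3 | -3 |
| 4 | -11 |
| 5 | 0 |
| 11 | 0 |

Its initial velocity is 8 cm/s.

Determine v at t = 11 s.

6 cm/s

Δv equals the area under the a-t graph; then v = v₀ + Δv.
0–3 s: ½(10 + -3)(3) = 10.5 cm/s
3–4 s: ½(-3 + -11)(1) = -7 cm/s
4–5 s: ½(-11 + 0)(1) = -5.5 cm/s
5–11 s: 0 × 6 = 0 cm/s
Δv = -2 cm/s, so v(11) = 8 + (-2) = 6 cm/s.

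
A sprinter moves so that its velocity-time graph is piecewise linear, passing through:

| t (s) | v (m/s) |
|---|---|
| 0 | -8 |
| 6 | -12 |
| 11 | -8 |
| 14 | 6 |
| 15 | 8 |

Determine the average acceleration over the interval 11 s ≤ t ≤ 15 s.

Average acceleration = Δv/Δt = (8 − -8)/(15 − 11) = 4 m/s².

4 m/s²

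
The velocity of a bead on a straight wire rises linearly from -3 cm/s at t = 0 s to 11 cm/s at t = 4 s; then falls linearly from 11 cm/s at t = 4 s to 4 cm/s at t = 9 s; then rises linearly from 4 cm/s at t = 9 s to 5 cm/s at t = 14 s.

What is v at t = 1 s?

On 0–4 s the graph is linear from -3 to 11 cm/s: v(1) = -3 + (11 − -3)·(1 − 0)/(4 − 0) = 0.5 cm/s.

0.5 cm/s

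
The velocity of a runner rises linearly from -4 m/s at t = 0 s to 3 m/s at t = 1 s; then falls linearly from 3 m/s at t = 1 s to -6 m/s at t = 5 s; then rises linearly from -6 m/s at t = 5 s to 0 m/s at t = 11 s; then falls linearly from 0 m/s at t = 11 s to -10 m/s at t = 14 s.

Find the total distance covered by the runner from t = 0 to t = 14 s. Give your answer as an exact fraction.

627/14 m

Distance (not displacement) is the total path length: add the absolute areas under v-t.
0–1 s: v = 0 at t = 4/7 s; triangle areas 8/7 + 9/14 = 25/14 m
1–5 s: v = 0 at t = 7/3 s; triangle areas 2 + 8 = 10 m
5–11 s: |½(-6 + 0)(6)| = 18 m
11–14 s: |½(0 + -10)(3)| = 15 m
Total distance = 627/14 m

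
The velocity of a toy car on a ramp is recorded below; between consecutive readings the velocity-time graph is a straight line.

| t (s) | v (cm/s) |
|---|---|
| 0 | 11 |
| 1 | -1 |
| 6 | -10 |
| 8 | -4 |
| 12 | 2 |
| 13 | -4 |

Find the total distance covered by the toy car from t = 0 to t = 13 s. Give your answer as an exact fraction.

Total distance travelled is ∫|v| dt — sum the magnitudes of each area piece.
0–1 s: v = 0 at t = 11/12 s; triangle areas 121/24 + 1/24 = 61/12 cm
1–6 s: |½(-1 + -10)(5)| = 27.5 cm
6–8 s: |½(-10 + -4)(2)| = 14 cm
8–12 s: v = 0 at t = 32/3 s; triangle areas 16/3 + 4/3 = 20/3 cm
12–13 s: v = 0 at t = 37/3 s; triangle areas 1/3 + 4/3 = 5/3 cm
Total distance = 659/12 cm

659/12 cm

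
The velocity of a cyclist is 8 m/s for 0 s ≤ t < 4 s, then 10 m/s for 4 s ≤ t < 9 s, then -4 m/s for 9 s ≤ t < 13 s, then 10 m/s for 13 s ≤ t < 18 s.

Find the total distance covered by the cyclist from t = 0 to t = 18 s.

148 m

Total distance travelled is ∫|v| dt — sum the magnitudes of each area piece.
0–4 s: |8| × 4 = 32 m
4–9 s: |10| × 5 = 50 m
9–13 s: |-4| × 4 = 16 m
13–18 s: |10| × 5 = 50 m
Total distance = 148 m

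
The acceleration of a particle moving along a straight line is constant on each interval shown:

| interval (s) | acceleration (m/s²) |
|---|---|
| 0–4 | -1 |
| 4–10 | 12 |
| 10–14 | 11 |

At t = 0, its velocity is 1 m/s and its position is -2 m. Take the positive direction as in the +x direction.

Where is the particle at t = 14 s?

On each constant-a segment, Δv = aΔt and Δx = v₀Δt + ½aΔt²; chain segment to segment.
0–4 s: v starts 1 m/s; Δx = 1·4 + ½·-1·4² = -4 m; v ends -3 m/s.
4–10 s: v starts -3 m/s; Δx = -3·6 + ½·12·6² = 198 m; v ends 69 m/s.
10–14 s: v starts 69 m/s; Δx = 69·4 + ½·11·4² = 364 m; v ends 113 m/s.
x(14) = -2 + Σ Δx = 556 m.

556 m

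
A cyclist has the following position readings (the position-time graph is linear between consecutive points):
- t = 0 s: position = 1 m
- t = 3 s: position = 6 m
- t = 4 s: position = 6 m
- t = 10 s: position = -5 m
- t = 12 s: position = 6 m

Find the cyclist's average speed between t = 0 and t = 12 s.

2.25 m/s

Average speed = (total path length)/(elapsed time); on a piecewise-linear x-t graph the path length is Σ|Δx|.
0–3 s: |Δx| = |6 − 1| = 5 m
3–4 s: |Δx| = |6 − 6| = 0 m
4–10 s: |Δx| = |-5 − 6| = 11 m
10–12 s: |Δx| = |6 − -5| = 11 m
Total path = 27 m; average speed = 27/12 = 2.25 m/s.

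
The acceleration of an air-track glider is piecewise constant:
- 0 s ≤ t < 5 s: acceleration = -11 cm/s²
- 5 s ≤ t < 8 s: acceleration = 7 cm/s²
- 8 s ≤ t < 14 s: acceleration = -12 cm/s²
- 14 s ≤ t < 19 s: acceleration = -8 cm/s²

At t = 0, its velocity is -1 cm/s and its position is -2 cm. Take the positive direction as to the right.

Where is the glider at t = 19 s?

-1342 cm

On each constant-a segment, Δv = aΔt and Δx = v₀Δt + ½aΔt²; chain segment to segment.
0–5 s: v starts -1 cm/s; Δx = -1·5 + ½·-11·5² = -142.5 cm; v ends -56 cm/s.
5–8 s: v starts -56 cm/s; Δx = -56·3 + ½·7·3² = -136.5 cm; v ends -35 cm/s.
8–14 s: v starts -35 cm/s; Δx = -35·6 + ½·-12·6² = -426 cm; v ends -107 cm/s.
14–19 s: v starts -107 cm/s; Δx = -107·5 + ½·-8·5² = -635 cm; v ends -147 cm/s.
x(19) = -2 + Σ Δx = -1342 cm.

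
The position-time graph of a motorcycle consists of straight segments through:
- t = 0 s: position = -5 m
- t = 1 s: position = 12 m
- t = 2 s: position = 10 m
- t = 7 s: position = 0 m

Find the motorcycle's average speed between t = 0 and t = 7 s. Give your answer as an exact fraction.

29/7 m/s

Average speed = (total path length)/(elapsed time); on a piecewise-linear x-t graph the path length is Σ|Δx|.
0–1 s: |Δx| = |12 − -5| = 17 m
1–2 s: |Δx| = |10 − 12| = 2 m
2–7 s: |Δx| = |0 − 10| = 10 m
Total path = 29 m; average speed = 29/7 = 29/7 m/s.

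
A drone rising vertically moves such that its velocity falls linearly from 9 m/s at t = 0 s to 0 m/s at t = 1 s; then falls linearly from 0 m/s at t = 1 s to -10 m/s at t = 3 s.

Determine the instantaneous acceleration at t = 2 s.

Acceleration is the slope of the v-t graph on 1–3 s: (-10 − 0)/(3 − 1) = -5 m/s².

-5 m/s²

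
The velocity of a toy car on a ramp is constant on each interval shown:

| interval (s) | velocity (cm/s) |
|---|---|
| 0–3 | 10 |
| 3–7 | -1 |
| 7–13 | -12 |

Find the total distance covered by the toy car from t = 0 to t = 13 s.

Distance (not displacement) is the total path length: add the absolute areas under v-t.
0–3 s: |10| × 3 = 30 cm
3–7 s: |-1| × 4 = 4 cm
7–13 s: |-12| × 6 = 72 cm
Total distance = 106 cm

106 cm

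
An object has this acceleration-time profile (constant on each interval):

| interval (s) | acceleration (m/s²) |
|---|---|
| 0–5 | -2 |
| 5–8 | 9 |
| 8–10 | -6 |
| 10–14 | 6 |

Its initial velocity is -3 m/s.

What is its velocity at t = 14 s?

26 m/s

Δv equals the area under the a-t graph; then v = v₀ + Δv.
0–5 s: -2 × 5 = -10 m/s
5–8 s: 9 × 3 = 27 m/s
8–10 s: -6 × 2 = -12 m/s
10–14 s: 6 × 4 = 24 m/s
Δv = 29 m/s, so v(14) = -3 + (29) = 26 m/s.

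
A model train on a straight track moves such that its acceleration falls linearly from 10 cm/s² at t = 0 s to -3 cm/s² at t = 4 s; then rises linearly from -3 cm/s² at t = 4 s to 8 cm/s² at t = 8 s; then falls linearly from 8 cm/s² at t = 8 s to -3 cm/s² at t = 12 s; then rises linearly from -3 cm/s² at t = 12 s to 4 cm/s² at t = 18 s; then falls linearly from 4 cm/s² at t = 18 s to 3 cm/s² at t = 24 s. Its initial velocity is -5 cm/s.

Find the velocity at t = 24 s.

Δv equals the area under the a-t graph; then v = v₀ + Δv.
0–4 s: ½(10 + -3)(4) = 14 cm/s
4–8 s: ½(-3 + 8)(4) = 10 cm/s
8–12 s: ½(8 + -3)(4) = 10 cm/s
12–18 s: ½(-3 + 4)(6) = 3 cm/s
18–24 s: ½(4 + 3)(6) = 21 cm/s
Δv = 58 cm/s, so v(24) = -5 + (58) = 53 cm/s.

53 cm/s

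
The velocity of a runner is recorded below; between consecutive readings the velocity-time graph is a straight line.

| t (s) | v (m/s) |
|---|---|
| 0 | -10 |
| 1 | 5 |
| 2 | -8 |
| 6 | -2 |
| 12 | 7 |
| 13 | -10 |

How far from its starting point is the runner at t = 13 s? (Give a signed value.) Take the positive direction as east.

-10.5 m

Displacement is the signed area under the v-t curve.
0–1 s: ½(-10 + 5)(1) = -2.5 m
1–2 s: ½(5 + -8)(1) = -1.5 m
2–6 s: ½(-8 + -2)(4) = -20 m
6–12 s: ½(-2 + 7)(6) = 15 m
12–13 s: ½(7 + -10)(1) = -1.5 m
Net displacement = -10.5 m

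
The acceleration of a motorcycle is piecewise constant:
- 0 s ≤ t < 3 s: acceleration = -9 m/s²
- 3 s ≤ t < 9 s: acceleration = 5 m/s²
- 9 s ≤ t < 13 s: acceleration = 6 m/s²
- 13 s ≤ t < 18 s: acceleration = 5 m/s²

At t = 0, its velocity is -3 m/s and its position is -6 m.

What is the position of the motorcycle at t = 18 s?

On each constant-a segment, Δv = aΔt and Δx = v₀Δt + ½aΔt²; chain segment to segment.
0–3 s: v starts -3 m/s; Δx = -3·3 + ½·-9·3² = -49.5 m; v ends -30 m/s.
3–9 s: v starts -30 m/s; Δx = -30·6 + ½·5·6² = -90 m; v ends 0 m/s.
9–13 s: v starts 0 m/s; Δx = 0·4 + ½·6·4² = 48 m; v ends 24 m/s.
13–18 s: v starts 24 m/s; Δx = 24·5 + ½·5·5² = 182.5 m; v ends 49 m/s.
x(18) = -6 + Σ Δx = 85 m.

85 m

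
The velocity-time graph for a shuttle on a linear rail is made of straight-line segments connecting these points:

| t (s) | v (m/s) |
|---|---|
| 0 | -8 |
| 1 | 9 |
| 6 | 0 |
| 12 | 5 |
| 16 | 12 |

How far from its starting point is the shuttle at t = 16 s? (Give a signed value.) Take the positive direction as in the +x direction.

Displacement is the signed area under the v-t curve.
0–1 s: ½(-8 + 9)(1) = 0.5 m
1–6 s: ½(9 + 0)(5) = 22.5 m
6–12 s: ½(0 + 5)(6) = 15 m
12–16 s: ½(5 + 12)(4) = 34 m
Net displacement = 72 m

72 m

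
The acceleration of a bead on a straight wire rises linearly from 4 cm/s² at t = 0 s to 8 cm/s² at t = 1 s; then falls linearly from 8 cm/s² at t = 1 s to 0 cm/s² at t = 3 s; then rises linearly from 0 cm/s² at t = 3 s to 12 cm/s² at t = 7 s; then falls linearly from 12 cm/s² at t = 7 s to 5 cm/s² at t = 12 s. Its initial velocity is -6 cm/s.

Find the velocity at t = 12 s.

Δv equals the area under the a-t graph; then v = v₀ + Δv.
0–1 s: ½(4 + 8)(1) = 6 cm/s
1–3 s: ½(8 + 0)(2) = 8 cm/s
3–7 s: ½(0 + 12)(4) = 24 cm/s
7–12 s: ½(12 + 5)(5) = 42.5 cm/s
Δv = 80.5 cm/s, so v(12) = -6 + (80.5) = 74.5 cm/s.

74.5 cm/s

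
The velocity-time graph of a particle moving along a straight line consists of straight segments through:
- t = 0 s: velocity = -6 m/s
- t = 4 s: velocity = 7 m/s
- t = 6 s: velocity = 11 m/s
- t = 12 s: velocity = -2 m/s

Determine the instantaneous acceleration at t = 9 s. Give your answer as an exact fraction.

Acceleration is the slope of the v-t graph on 6–12 s: (-2 − 11)/(12 − 6) = -13/6 m/s².

-13/6 m/s²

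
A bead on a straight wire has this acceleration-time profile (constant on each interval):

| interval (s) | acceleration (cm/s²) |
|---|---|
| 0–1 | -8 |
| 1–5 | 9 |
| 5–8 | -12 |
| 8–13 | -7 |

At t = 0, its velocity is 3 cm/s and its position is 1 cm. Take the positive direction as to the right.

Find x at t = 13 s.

On each constant-a segment, Δv = aΔt and Δx = v₀Δt + ½aΔt²; chain segment to segment.
0–1 s: v starts 3 cm/s; Δx = 3·1 + ½·-8·1² = -1 cm; v ends -5 cm/s.
1–5 s: v starts -5 cm/s; Δx = -5·4 + ½·9·4² = 52 cm; v ends 31 cm/s.
5–8 s: v starts 31 cm/s; Δx = 31·3 + ½·-12·3² = 39 cm; v ends -5 cm/s.
8–13 s: v starts -5 cm/s; Δx = -5·5 + ½·-7·5² = -112.5 cm; v ends -40 cm/s.
x(13) = 1 + Σ Δx = -21.5 cm.

-21.5 cm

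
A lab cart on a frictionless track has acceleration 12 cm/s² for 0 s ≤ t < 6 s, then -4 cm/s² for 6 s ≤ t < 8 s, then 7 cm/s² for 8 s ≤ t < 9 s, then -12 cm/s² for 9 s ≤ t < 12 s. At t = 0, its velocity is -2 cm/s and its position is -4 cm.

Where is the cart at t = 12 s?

550.5 cm

On each constant-a segment, Δv = aΔt and Δx = v₀Δt + ½aΔt²; chain segment to segment.
0–6 s: v starts -2 cm/s; Δx = -2·6 + ½·12·6² = 204 cm; v ends 70 cm/s.
6–8 s: v starts 70 cm/s; Δx = 70·2 + ½·-4·2² = 132 cm; v ends 62 cm/s.
8–9 s: v starts 62 cm/s; Δx = 62·1 + ½·7·1² = 65.5 cm; v ends 69 cm/s.
9–12 s: v starts 69 cm/s; Δx = 69·3 + ½·-12·3² = 153 cm; v ends 33 cm/s.
x(12) = -4 + Σ Δx = 550.5 cm.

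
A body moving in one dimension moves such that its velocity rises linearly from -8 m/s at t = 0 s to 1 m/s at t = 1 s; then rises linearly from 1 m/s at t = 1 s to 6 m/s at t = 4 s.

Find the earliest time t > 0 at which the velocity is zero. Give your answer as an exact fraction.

t = 8/9 s

v changes sign on 0–1 s (from -8 to 1); the graph is linear there, so v = 0 at t = 0 + (8)·(1 − 0)/(1 − -8) = 8/9 s.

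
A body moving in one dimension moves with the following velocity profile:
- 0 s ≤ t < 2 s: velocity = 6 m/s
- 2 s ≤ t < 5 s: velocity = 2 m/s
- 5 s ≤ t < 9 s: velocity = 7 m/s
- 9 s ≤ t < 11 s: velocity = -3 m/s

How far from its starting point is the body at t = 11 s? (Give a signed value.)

Displacement is the signed area under the v-t curve.
0–2 s: 6 × 2 = 12 m
2–5 s: 2 × 3 = 6 m
5–9 s: 7 × 4 = 28 m
9–11 s: -3 × 2 = -6 m
Net displacement = 40 m

40 m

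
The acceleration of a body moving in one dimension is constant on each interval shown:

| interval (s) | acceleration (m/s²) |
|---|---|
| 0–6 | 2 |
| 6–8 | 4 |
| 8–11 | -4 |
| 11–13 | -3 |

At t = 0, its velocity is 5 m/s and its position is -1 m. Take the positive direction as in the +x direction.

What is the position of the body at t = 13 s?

184 m

On each constant-a segment, Δv = aΔt and Δx = v₀Δt + ½aΔt²; chain segment to segment.
0–6 s: v starts 5 m/s; Δx = 5·6 + ½·2·6² = 66 m; v ends 17 m/s.
6–8 s: v starts 17 m/s; Δx = 17·2 + ½·4·2² = 42 m; v ends 25 m/s.
8–11 s: v starts 25 m/s; Δx = 25·3 + ½·-4·3² = 57 m; v ends 13 m/s.
11–13 s: v starts 13 m/s; Δx = 13·2 + ½·-3·2² = 20 m; v ends 7 m/s.
x(13) = -1 + Σ Δx = 184 m.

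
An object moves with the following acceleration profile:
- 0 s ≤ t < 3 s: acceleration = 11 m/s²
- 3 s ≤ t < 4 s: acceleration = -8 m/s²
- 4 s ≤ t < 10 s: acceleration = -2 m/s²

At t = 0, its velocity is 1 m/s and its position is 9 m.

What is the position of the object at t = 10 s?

On each constant-a segment, Δv = aΔt and Δx = v₀Δt + ½aΔt²; chain segment to segment.
0–3 s: v starts 1 m/s; Δx = 1·3 + ½·11·3² = 52.5 m; v ends 34 m/s.
3–4 s: v starts 34 m/s; Δx = 34·1 + ½·-8·1² = 30 m; v ends 26 m/s.
4–10 s: v starts 26 m/s; Δx = 26·6 + ½·-2·6² = 120 m; v ends 14 m/s.
x(10) = 9 + Σ Δx = 211.5 m.

211.5 m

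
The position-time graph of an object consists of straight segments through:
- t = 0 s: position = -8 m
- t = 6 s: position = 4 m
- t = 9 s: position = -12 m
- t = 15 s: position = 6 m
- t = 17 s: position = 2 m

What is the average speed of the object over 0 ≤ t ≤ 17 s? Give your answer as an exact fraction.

50/17 m/s

Average speed = (total path length)/(elapsed time); on a piecewise-linear x-t graph the path length is Σ|Δx|.
0–6 s: |Δx| = |4 − -8| = 12 m
6–9 s: |Δx| = |-12 − 4| = 16 m
9–15 s: |Δx| = |6 − -12| = 18 m
15–17 s: |Δx| = |2 − 6| = 4 m
Total path = 50 m; average speed = 50/17 = 50/17 m/s.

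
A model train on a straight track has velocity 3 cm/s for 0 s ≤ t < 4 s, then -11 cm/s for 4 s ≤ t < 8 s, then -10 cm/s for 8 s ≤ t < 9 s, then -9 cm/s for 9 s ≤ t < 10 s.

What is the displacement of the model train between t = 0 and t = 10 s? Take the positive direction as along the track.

-51 cm

Displacement is the signed area under the v-t curve.
0–4 s: 3 × 4 = 12 cm
4–8 s: -11 × 4 = -44 cm
8–9 s: -10 × 1 = -10 cm
9–10 s: -9 × 1 = -9 cm
Net displacement = -51 cm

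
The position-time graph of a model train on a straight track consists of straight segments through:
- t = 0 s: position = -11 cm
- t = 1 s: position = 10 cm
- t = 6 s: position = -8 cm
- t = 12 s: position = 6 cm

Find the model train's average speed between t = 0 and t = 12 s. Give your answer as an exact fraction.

53/12 cm/s

Average speed = (total path length)/(elapsed time); on a piecewise-linear x-t graph the path length is Σ|Δx|.
0–1 s: |Δx| = |10 − -11| = 21 cm
1–6 s: |Δx| = |-8 − 10| = 18 cm
6–12 s: |Δx| = |6 − -8| = 14 cm
Total path = 53 cm; average speed = 53/12 = 53/12 cm/s.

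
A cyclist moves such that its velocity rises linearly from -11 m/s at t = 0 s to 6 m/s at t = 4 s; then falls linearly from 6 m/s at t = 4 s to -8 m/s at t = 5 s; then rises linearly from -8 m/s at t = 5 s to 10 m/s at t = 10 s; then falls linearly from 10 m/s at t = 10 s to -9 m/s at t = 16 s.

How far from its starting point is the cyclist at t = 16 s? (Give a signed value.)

Displacement is the signed area under the v-t curve.
0–4 s: ½(-11 + 6)(4) = -10 m
4–5 s: ½(6 + -8)(1) = -1 m
5–10 s: ½(-8 + 10)(5) = 5 m
10–16 s: ½(10 + -9)(6) = 3 m
Net displacement = -3 m

-3 m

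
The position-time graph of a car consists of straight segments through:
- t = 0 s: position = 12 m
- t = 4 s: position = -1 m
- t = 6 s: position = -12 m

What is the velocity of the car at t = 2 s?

-3.25 m/s

Velocity is the slope of the x-t graph on 0–4 s: (-1 − 12)/(4 − 0) = -3.25 m/s.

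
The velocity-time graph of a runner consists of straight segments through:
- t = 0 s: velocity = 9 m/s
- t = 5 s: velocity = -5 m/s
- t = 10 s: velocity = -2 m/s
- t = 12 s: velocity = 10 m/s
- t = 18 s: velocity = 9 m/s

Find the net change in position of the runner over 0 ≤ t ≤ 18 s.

Displacement is the signed area under the v-t curve.
0–5 s: ½(9 + -5)(5) = 10 m
5–10 s: ½(-5 + -2)(5) = -17.5 m
10–12 s: ½(-2 + 10)(2) = 8 m
12–18 s: ½(10 + 9)(6) = 57 m
Net displacement = 57.5 m

57.5 m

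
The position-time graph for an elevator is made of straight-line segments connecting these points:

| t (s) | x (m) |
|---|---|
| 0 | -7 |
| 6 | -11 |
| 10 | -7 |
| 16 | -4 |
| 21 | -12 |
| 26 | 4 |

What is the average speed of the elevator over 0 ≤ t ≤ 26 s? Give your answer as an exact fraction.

35/26 m/s

Average speed = (total path length)/(elapsed time); on a piecewise-linear x-t graph the path length is Σ|Δx|.
0–6 s: |Δx| = |-11 − -7| = 4 m
6–10 s: |Δx| = |-7 − -11| = 4 m
10–16 s: |Δx| = |-4 − -7| = 3 m
16–21 s: |Δx| = |-12 − -4| = 8 m
21–26 s: |Δx| = |4 − -12| = 16 m
Total path = 35 m; average speed = 35/26 = 35/26 m/s.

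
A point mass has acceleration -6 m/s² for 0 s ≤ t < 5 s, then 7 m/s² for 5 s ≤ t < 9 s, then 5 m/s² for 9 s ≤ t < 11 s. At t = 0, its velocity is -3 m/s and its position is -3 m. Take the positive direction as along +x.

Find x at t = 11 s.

-169 m

On each constant-a segment, Δv = aΔt and Δx = v₀Δt + ½aΔt²; chain segment to segment.
0–5 s: v starts -3 m/s; Δx = -3·5 + ½·-6·5² = -90 m; v ends -33 m/s.
5–9 s: v starts -33 m/s; Δx = -33·4 + ½·7·4² = -76 m; v ends -5 m/s.
9–11 s: v starts -5 m/s; Δx = -5·2 + ½·5·2² = 0 m; v ends 5 m/s.
x(11) = -3 + Σ Δx = -169 m.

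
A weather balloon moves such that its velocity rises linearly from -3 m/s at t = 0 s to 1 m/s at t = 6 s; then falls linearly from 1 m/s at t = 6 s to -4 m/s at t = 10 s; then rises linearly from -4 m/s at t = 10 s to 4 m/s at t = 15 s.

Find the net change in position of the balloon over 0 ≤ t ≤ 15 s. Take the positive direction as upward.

Displacement is the signed area under the v-t curve.
0–6 s: ½(-3 + 1)(6) = -6 m
6–10 s: ½(1 + -4)(4) = -6 m
10–15 s: ½(-4 + 4)(5) = 0 m
Net displacement = -12 m

-12 m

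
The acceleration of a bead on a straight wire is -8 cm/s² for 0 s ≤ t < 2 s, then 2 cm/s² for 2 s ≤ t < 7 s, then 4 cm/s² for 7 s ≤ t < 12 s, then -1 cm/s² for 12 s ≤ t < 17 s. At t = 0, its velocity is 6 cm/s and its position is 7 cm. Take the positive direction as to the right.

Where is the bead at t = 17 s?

115.5 cm

On each constant-a segment, Δv = aΔt and Δx = v₀Δt + ½aΔt²; chain segment to segment.
0–2 s: v starts 6 cm/s; Δx = 6·2 + ½·-8·2² = -4 cm; v ends -10 cm/s.
2–7 s: v starts -10 cm/s; Δx = -10·5 + ½·2·5² = -25 cm; v ends 0 cm/s.
7–12 s: v starts 0 cm/s; Δx = 0·5 + ½·4·5² = 50 cm; v ends 20 cm/s.
12–17 s: v starts 20 cm/s; Δx = 20·5 + ½·-1·5² = 87.5 cm; v ends 15 cm/s.
x(17) = 7 + Σ Δx = 115.5 cm.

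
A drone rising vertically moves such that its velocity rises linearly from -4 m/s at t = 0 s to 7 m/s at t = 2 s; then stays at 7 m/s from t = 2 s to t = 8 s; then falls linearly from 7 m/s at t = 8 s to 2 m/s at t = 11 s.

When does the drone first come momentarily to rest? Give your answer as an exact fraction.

v changes sign on 0–2 s (from -4 to 7); the graph is linear there, so v = 0 at t = 0 + (4)·(2 − 0)/(7 − -4) = 8/11 s.

t = 8/11 s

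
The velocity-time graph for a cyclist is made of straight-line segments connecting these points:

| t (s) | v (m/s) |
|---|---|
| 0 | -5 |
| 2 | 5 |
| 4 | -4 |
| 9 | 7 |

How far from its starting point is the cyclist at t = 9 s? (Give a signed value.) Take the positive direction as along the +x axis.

8.5 m

Displacement is the signed area under the v-t curve.
0–2 s: ½(-5 + 5)(2) = 0 m
2–4 s: ½(5 + -4)(2) = 1 m
4–9 s: ½(-4 + 7)(5) = 7.5 m
Net displacement = 8.5 m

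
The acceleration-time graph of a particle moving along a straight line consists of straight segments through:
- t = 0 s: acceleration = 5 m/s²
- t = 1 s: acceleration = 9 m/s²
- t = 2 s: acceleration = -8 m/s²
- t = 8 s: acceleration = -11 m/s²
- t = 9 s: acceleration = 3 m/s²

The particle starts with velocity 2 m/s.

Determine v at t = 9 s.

-51.5 m/s

Δv equals the area under the a-t graph; then v = v₀ + Δv.
0–1 s: ½(5 + 9)(1) = 7 m/s
1–2 s: ½(9 + -8)(1) = 0.5 m/s
2–8 s: ½(-8 + -11)(6) = -57 m/s
8–9 s: ½(-11 + 3)(1) = -4 m/s
Δv = -53.5 m/s, so v(9) = 2 + (-53.5) = -51.5 m/s.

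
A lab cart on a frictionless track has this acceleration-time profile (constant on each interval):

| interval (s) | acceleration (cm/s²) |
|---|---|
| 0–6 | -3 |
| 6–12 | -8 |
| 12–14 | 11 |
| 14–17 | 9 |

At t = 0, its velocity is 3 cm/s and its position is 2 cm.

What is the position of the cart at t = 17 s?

-454.5 cm

On each constant-a segment, Δv = aΔt and Δx = v₀Δt + ½aΔt²; chain segment to segment.
0–6 s: v starts 3 cm/s; Δx = 3·6 + ½·-3·6² = -36 cm; v ends -15 cm/s.
6–12 s: v starts -15 cm/s; Δx = -15·6 + ½·-8·6² = -234 cm; v ends -63 cm/s.
12–14 s: v starts -63 cm/s; Δx = -63·2 + ½·11·2² = -104 cm; v ends -41 cm/s.
14–17 s: v starts -41 cm/s; Δx = -41·3 + ½·9·3² = -82.5 cm; v ends -14 cm/s.
x(17) = 2 + Σ Δx = -454.5 cm.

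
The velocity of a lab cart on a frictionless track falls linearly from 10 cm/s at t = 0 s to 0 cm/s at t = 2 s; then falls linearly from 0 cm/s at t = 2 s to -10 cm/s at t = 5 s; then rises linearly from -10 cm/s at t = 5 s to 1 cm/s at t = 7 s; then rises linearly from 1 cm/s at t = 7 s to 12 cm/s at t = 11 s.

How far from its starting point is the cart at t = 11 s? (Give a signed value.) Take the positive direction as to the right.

Displacement is the signed area under the v-t curve.
0–2 s: ½(10 + 0)(2) = 10 cm
2–5 s: ½(0 + -10)(3) = -15 cm
5–7 s: ½(-10 + 1)(2) = -9 cm
7–11 s: ½(1 + 12)(4) = 26 cm
Net displacement = 12 cm

12 cm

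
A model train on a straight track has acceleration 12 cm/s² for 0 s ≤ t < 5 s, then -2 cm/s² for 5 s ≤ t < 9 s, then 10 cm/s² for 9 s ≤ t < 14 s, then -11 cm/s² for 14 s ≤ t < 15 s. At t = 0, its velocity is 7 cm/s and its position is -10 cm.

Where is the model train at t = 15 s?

950.5 cm

On each constant-a segment, Δv = aΔt and Δx = v₀Δt + ½aΔt²; chain segment to segment.
0–5 s: v starts 7 cm/s; Δx = 7·5 + ½·12·5² = 185 cm; v ends 67 cm/s.
5–9 s: v starts 67 cm/s; Δx = 67·4 + ½·-2·4² = 252 cm; v ends 59 cm/s.
9–14 s: v starts 59 cm/s; Δx = 59·5 + ½·10·5² = 420 cm; v ends 109 cm/s.
14–15 s: v starts 109 cm/s; Δx = 109·1 + ½·-11·1² = 103.5 cm; v ends 98 cm/s.
x(15) = -10 + Σ Δx = 950.5 cm.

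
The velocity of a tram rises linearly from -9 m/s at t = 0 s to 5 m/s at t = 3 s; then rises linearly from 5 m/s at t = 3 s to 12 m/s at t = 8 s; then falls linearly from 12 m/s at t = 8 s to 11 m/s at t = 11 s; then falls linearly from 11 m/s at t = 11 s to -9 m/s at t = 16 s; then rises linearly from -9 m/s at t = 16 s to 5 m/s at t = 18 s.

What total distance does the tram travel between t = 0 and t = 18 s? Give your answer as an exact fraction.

3393/28 m

Distance (not displacement) is the total path length: add the absolute areas under v-t.
0–3 s: v = 0 at t = 27/14 s; triangle areas 243/28 + 75/28 = 159/14 m
3–8 s: |½(5 + 12)(5)| = 42.5 m
8–11 s: |½(12 + 11)(3)| = 34.5 m
11–16 s: v = 0 at t = 13.75 s; triangle areas 15.125 + 10.125 = 25.25 m
16–18 s: v = 0 at t = 121/7 s; triangle areas 81/14 + 25/14 = 53/7 m
Total distance = 3393/28 m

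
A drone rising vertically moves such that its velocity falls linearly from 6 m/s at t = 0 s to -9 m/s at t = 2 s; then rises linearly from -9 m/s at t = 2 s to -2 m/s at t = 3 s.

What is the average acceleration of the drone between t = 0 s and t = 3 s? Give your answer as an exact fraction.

Average acceleration = Δv/Δt = (-2 − 6)/(3 − 0) = -8/3 m/s².

-8/3 m/s²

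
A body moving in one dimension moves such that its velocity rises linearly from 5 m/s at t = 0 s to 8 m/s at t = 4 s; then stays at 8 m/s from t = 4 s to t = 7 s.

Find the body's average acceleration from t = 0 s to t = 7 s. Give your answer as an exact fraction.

3/7 m/s²

Average acceleration = Δv/Δt = (8 − 5)/(7 − 0) = 3/7 m/s².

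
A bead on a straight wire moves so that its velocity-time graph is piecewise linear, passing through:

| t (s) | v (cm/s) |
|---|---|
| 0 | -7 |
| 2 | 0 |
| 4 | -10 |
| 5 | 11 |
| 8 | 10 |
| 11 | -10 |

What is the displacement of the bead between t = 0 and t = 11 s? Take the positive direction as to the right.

Displacement is the signed area under the v-t curve.
0–2 s: ½(-7 + 0)(2) = -7 cm
2–4 s: ½(0 + -10)(2) = -10 cm
4–5 s: ½(-10 + 11)(1) = 0.5 cm
5–8 s: ½(11 + 10)(3) = 31.5 cm
8–11 s: ½(10 + -10)(3) = 0 cm
Net displacement = 15 cm

15 cm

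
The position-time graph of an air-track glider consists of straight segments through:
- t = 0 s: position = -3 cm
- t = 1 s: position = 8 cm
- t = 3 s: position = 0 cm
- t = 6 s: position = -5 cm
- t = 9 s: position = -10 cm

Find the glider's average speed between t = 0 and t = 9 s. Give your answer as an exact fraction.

29/9 cm/s

Average speed = (total path length)/(elapsed time); on a piecewise-linear x-t graph the path length is Σ|Δx|.
0–1 s: |Δx| = |8 − -3| = 11 cm
1–3 s: |Δx| = |0 − 8| = 8 cm
3–6 s: |Δx| = |-5 − 0| = 5 cm
6–9 s: |Δx| = |-10 − -5| = 5 cm
Total path = 29 cm; average speed = 29/9 = 29/9 cm/s.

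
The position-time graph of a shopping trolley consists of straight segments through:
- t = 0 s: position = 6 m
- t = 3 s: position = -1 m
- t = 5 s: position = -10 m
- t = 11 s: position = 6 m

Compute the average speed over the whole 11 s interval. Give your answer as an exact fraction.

Average speed = (total path length)/(elapsed time); on a piecewise-linear x-t graph the path length is Σ|Δx|.
0–3 s: |Δx| = |-1 − 6| = 7 m
3–5 s: |Δx| = |-10 − -1| = 9 m
5–11 s: |Δx| = |6 − -10| = 16 m
Total path = 32 m; average speed = 32/11 = 32/11 m/s.

32/11 m/s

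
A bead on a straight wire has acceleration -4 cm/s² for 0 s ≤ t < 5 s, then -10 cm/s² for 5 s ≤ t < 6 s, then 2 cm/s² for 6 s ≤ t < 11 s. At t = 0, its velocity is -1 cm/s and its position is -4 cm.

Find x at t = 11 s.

-215 cm

On each constant-a segment, Δv = aΔt and Δx = v₀Δt + ½aΔt²; chain segment to segment.
0–5 s: v starts -1 cm/s; Δx = -1·5 + ½·-4·5² = -55 cm; v ends -21 cm/s.
5–6 s: v starts -21 cm/s; Δx = -21·1 + ½·-10·1² = -26 cm; v ends -31 cm/s.
6–11 s: v starts -31 cm/s; Δx = -31·5 + ½·2·5² = -130 cm; v ends -21 cm/s.
x(11) = -4 + Σ Δx = -215 cm.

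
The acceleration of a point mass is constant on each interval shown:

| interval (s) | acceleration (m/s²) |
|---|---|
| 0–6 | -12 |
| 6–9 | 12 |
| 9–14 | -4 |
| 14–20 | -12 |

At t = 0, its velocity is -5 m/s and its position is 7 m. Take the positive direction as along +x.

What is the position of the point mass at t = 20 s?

On each constant-a segment, Δv = aΔt and Δx = v₀Δt + ½aΔt²; chain segment to segment.
0–6 s: v starts -5 m/s; Δx = -5·6 + ½·-12·6² = -246 m; v ends -77 m/s.
6–9 s: v starts -77 m/s; Δx = -77·3 + ½·12·3² = -177 m; v ends -41 m/s.
9–14 s: v starts -41 m/s; Δx = -41·5 + ½·-4·5² = -255 m; v ends -61 m/s.
14–20 s: v starts -61 m/s; Δx = -61·6 + ½·-12·6² = -582 m; v ends -133 m/s.
x(20) = 7 + Σ Δx = -1253 m.

-1253 m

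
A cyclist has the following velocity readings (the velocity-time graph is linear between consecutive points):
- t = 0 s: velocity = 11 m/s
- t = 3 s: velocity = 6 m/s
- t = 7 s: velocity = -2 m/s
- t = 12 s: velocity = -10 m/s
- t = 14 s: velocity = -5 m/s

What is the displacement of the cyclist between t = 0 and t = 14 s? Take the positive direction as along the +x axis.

Displacement is the signed area under the v-t curve.
0–3 s: ½(11 + 6)(3) = 25.5 m
3–7 s: ½(6 + -2)(4) = 8 m
7–12 s: ½(-2 + -10)(5) = -30 m
12–14 s: ½(-10 + -5)(2) = -15 m
Net displacement = -11.5 m

-11.5 m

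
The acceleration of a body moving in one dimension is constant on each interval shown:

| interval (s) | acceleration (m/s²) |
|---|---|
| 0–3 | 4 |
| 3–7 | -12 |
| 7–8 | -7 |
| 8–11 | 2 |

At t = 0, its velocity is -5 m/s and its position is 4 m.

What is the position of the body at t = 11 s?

-240.5 m

On each constant-a segment, Δv = aΔt and Δx = v₀Δt + ½aΔt²; chain segment to segment.
0–3 s: v starts -5 m/s; Δx = -5·3 + ½·4·3² = 3 m; v ends 7 m/s.
3–7 s: v starts 7 m/s; Δx = 7·4 + ½·-12·4² = -68 m; v ends -41 m/s.
7–8 s: v starts -41 m/s; Δx = -41·1 + ½·-7·1² = -44.5 m; v ends -48 m/s.
8–11 s: v starts -48 m/s; Δx = -48·3 + ½·2·3² = -135 m; v ends -42 m/s.
x(11) = 4 + Σ Δx = -240.5 m.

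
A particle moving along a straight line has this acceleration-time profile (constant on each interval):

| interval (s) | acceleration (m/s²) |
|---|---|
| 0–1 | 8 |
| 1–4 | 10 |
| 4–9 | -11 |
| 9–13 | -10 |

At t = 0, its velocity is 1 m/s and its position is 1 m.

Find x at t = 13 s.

On each constant-a segment, Δv = aΔt and Δx = v₀Δt + ½aΔt²; chain segment to segment.
0–1 s: v starts 1 m/s; Δx = 1·1 + ½·8·1² = 5 m; v ends 9 m/s.
1–4 s: v starts 9 m/s; Δx = 9·3 + ½·10·3² = 72 m; v ends 39 m/s.
4–9 s: v starts 39 m/s; Δx = 39·5 + ½·-11·5² = 57.5 m; v ends -16 m/s.
9–13 s: v starts -16 m/s; Δx = -16·4 + ½·-10·4² = -144 m; v ends -56 m/s.
x(13) = 1 + Σ Δx = -8.5 m.

-8.5 m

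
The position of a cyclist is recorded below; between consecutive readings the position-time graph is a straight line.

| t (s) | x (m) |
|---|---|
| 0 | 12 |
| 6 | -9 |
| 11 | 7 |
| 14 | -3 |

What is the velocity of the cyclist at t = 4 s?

Velocity is the slope of the x-t graph on 0–6 s: (-9 − 12)/(6 − 0) = -3.5 m/s.

-3.5 m/s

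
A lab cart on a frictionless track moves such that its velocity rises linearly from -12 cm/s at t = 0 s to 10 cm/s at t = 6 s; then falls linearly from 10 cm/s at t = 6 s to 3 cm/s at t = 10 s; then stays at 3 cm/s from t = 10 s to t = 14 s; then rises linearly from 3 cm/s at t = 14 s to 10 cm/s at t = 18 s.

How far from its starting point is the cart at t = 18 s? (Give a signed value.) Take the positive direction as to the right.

Displacement is the signed area under the v-t curve.
0–6 s: ½(-12 + 10)(6) = -6 cm
6–10 s: ½(10 + 3)(4) = 26 cm
10–14 s: 3 × 4 = 12 cm
14–18 s: ½(3 + 10)(4) = 26 cm
Net displacement = 58 cm

58 cm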